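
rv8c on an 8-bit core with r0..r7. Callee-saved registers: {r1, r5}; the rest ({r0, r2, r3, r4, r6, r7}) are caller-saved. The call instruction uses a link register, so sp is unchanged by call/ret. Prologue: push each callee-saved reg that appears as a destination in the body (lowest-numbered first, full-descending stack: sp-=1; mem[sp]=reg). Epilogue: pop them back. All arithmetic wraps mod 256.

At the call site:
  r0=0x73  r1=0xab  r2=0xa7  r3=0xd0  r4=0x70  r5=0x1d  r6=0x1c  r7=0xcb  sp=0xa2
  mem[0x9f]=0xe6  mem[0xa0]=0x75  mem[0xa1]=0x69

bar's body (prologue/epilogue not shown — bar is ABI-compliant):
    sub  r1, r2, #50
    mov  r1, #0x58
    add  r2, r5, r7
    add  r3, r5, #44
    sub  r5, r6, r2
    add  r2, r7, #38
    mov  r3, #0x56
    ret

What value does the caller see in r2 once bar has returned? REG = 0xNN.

prologue: push r1 → mem[0xa1]=0xab, sp=0xa1
prologue: push r5 → mem[0xa0]=0x1d, sp=0xa0
body[0] sub  r1, r2, #50 → r1=0x75
body[1] mov  r1, #0x58 → r1=0x58
body[2] add  r2, r5, r7 → r2=0xe8
body[3] add  r3, r5, #44 → r3=0x49
body[4] sub  r5, r6, r2 → r5=0x34
body[5] add  r2, r7, #38 → r2=0xf1
body[6] mov  r3, #0x56 → r3=0x56
epilogue: pop r5=0x1d, sp=0xa1
epilogue: pop r1=0xab, sp=0xa2
r2 is caller-saved → body value

REG = 0xf1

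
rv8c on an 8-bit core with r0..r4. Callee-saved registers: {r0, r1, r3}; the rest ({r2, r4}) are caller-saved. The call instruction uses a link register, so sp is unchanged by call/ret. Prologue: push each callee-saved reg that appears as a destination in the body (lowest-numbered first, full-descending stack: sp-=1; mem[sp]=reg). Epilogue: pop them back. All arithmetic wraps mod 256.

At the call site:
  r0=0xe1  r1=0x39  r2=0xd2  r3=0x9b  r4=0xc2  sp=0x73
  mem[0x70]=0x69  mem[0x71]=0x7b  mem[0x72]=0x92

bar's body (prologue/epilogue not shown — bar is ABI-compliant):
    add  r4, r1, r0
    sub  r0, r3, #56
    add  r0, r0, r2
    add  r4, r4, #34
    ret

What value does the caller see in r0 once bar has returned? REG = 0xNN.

REG = 0xe1

prologue: push r0 → mem[0x72]=0xe1, sp=0x72
body[0] add  r4, r1, r0 → r4=0x1a
body[1] sub  r0, r3, #56 → r0=0x63
body[2] add  r0, r0, r2 → r0=0x35
body[3] add  r4, r4, #34 → r4=0x3c
epilogue: pop r0=0xe1, sp=0x73
r0 is callee-saved → restored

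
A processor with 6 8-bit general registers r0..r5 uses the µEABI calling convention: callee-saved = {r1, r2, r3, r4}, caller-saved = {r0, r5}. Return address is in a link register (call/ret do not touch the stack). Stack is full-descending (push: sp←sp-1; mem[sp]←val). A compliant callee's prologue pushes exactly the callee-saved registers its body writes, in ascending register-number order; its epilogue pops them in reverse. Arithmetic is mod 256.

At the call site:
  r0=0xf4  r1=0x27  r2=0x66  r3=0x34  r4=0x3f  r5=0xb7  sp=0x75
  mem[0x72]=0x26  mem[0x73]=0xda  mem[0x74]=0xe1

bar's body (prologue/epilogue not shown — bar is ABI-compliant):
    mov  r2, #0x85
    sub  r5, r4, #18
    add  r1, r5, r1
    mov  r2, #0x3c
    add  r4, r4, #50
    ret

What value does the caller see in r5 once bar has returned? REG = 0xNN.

REG = 0x2d

prologue: push r1 -> mem[0x74]=0x27, sp=0x74
prologue: push r2 -> mem[0x73]=0x66, sp=0x73
prologue: push r4 -> mem[0x72]=0x3f, sp=0x72
body[0] mov  r2, #0x85 -> r2=0x85
body[1] sub  r5, r4, #18 -> r5=0x2d
body[2] add  r1, r5, r1 -> r1=0x54
body[3] mov  r2, #0x3c -> r2=0x3c
body[4] add  r4, r4, #50 -> r4=0x71
epilogue: pop r4=0x3f, sp=0x73
epilogue: pop r2=0x66, sp=0x74
epilogue: pop r1=0x27, sp=0x75
r5 is caller-saved -> body value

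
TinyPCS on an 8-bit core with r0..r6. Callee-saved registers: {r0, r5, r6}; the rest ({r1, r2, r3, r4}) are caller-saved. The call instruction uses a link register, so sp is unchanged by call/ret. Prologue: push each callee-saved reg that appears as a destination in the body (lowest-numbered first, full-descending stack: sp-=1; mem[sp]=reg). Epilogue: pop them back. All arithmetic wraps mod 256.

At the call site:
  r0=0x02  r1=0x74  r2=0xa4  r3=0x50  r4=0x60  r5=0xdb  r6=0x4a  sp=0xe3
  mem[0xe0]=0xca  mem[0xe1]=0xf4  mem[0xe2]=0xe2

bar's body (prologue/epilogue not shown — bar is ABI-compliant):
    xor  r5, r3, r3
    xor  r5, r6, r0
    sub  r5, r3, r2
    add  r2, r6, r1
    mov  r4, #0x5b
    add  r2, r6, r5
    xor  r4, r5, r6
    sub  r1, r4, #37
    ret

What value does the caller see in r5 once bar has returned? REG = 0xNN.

prologue: push r5 → mem[0xe2]=0xdb, sp=0xe2
body[0] xor  r5, r3, r3 → r5=0x00
body[1] xor  r5, r6, r0 → r5=0x48
body[2] sub  r5, r3, r2 → r5=0xac
body[3] add  r2, r6, r1 → r2=0xbe
body[4] mov  r4, #0x5b → r4=0x5b
body[5] add  r2, r6, r5 → r2=0xf6
body[6] xor  r4, r5, r6 → r4=0xe6
body[7] sub  r1, r4, #37 → r1=0xc1
epilogue: pop r5=0xdb, sp=0xe3
r5 is callee-saved → restored

REG = 0xdb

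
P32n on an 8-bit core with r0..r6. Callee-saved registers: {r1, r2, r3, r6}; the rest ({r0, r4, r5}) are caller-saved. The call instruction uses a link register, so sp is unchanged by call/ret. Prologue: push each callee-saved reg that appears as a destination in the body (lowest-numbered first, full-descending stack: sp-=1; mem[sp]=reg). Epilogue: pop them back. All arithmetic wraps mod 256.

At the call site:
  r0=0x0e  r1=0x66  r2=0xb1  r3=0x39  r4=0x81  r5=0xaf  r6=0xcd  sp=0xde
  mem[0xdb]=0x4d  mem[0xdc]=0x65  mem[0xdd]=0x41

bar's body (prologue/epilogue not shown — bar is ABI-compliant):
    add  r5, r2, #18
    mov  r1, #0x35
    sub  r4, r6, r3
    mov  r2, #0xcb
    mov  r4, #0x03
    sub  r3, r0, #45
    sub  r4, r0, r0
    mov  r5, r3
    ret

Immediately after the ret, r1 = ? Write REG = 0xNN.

prologue: push r1 → mem[0xdd]=0x66, sp=0xdd
prologue: push r2 → mem[0xdc]=0xb1, sp=0xdc
prologue: push r3 → mem[0xdb]=0x39, sp=0xdb
body[0] add  r5, r2, #18 → r5=0xc3
body[1] mov  r1, #0x35 → r1=0x35
body[2] sub  r4, r6, r3 → r4=0x94
body[3] mov  r2, #0xcb → r2=0xcb
body[4] mov  r4, #0x03 → r4=0x03
body[5] sub  r3, r0, #45 → r3=0xe1
body[6] sub  r4, r0, r0 → r4=0x00
body[7] mov  r5, r3 → r5=0xe1
epilogue: pop r3=0x39, sp=0xdc
epilogue: pop r2=0xb1, sp=0xdd
epilogue: pop r1=0x66, sp=0xde
r1 is callee-saved → restored

REG = 0x66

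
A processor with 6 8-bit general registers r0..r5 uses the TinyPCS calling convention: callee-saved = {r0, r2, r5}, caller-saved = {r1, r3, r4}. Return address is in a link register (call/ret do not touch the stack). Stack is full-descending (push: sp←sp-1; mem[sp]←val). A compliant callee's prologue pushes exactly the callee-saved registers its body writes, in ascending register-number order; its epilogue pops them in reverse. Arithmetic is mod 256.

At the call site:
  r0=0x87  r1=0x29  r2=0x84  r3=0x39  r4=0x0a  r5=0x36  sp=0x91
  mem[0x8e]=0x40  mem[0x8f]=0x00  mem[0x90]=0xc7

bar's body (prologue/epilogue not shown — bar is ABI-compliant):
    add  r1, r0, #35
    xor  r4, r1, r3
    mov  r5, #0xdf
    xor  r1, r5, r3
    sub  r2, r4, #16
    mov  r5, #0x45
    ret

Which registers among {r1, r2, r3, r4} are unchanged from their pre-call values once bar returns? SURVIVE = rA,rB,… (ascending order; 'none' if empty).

SURVIVE = r2,r3

prologue: push r2 → mem[0x90]=0x84, sp=0x90
prologue: push r5 → mem[0x8f]=0x36, sp=0x8f
body[0] add  r1, r0, #35 → r1=0xaa
body[1] xor  r4, r1, r3 → r4=0x93
body[2] mov  r5, #0xdf → r5=0xdf
body[3] xor  r1, r5, r3 → r1=0xe6
body[4] sub  r2, r4, #16 → r2=0x83
body[5] mov  r5, #0x45 → r5=0x45
epilogue: pop r5=0x36, sp=0x90
epilogue: pop r2=0x84, sp=0x91
r1: caller-saved, written=True
r2: callee-saved, written=True
r3: caller-saved, written=False
r4: caller-saved, written=True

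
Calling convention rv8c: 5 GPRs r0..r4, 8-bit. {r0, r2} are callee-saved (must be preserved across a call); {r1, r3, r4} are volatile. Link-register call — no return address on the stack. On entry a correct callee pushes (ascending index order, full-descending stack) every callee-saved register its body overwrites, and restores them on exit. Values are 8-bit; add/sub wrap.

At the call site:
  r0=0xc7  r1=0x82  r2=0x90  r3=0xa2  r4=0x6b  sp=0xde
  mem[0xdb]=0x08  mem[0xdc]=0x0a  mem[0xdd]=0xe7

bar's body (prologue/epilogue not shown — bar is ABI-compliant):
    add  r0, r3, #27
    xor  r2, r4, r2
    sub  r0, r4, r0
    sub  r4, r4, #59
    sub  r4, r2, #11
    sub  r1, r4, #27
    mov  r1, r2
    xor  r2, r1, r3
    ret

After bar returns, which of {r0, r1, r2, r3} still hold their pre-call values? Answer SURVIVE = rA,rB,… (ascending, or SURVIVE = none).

prologue: push r0 → mem[0xdd]=0xc7, sp=0xdd
prologue: push r2 → mem[0xdc]=0x90, sp=0xdc
body[0] add  r0, r3, #27 → r0=0xbd
body[1] xor  r2, r4, r2 → r2=0xfb
body[2] sub  r0, r4, r0 → r0=0xae
body[3] sub  r4, r4, #59 → r4=0x30
body[4] sub  r4, r2, #11 → r4=0xf0
body[5] sub  r1, r4, #27 → r1=0xd5
body[6] mov  r1, r2 → r1=0xfb
body[7] xor  r2, r1, r3 → r2=0x59
epilogue: pop r2=0x90, sp=0xdd
epilogue: pop r0=0xc7, sp=0xde
r0: callee-saved, written=True
r1: caller-saved, written=True
r2: callee-saved, written=True
r3: caller-saved, written=False

SURVIVE = r0,r2,r3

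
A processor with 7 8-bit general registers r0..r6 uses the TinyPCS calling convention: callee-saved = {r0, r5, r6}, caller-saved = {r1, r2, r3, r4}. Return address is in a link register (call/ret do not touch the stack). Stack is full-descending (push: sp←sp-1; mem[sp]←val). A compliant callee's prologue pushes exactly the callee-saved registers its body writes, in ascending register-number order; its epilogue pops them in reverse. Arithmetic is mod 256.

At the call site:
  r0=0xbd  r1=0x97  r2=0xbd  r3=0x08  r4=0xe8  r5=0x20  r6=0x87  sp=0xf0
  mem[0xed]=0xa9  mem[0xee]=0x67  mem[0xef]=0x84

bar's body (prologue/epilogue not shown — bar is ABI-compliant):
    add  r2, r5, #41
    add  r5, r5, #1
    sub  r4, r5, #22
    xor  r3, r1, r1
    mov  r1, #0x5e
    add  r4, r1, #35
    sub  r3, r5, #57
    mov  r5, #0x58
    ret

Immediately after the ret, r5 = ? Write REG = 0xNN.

REG = 0x20

prologue: push r5 -> mem[0xef]=0x20, sp=0xef
body[0] add  r2, r5, #41 -> r2=0x49
body[1] add  r5, r5, #1 -> r5=0x21
body[2] sub  r4, r5, #22 -> r4=0x0b
body[3] xor  r3, r1, r1 -> r3=0x00
body[4] mov  r1, #0x5e -> r1=0x5e
body[5] add  r4, r1, #35 -> r4=0x81
body[6] sub  r3, r5, #57 -> r3=0xe8
body[7] mov  r5, #0x58 -> r5=0x58
epilogue: pop r5=0x20, sp=0xf0
r5 is callee-saved -> restored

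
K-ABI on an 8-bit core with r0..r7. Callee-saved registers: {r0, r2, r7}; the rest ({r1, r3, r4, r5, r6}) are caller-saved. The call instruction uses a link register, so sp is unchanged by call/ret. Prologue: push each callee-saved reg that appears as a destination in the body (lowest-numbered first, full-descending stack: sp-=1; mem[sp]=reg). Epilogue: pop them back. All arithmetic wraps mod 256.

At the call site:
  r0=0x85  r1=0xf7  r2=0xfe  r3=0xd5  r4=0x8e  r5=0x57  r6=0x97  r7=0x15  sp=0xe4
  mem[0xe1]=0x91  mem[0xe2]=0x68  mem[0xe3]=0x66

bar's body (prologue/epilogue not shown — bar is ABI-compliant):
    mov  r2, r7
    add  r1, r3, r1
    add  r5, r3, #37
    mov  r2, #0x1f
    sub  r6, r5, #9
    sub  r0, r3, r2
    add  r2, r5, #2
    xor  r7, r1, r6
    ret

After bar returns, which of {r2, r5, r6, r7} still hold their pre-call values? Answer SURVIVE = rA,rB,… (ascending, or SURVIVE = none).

prologue: push r0 -> mem[0xe3]=0x85, sp=0xe3
prologue: push r2 -> mem[0xe2]=0xfe, sp=0xe2
prologue: push r7 -> mem[0xe1]=0x15, sp=0xe1
body[0] mov  r2, r7 -> r2=0x15
body[1] add  r1, r3, r1 -> r1=0xcc
body[2] add  r5, r3, #37 -> r5=0xfa
body[3] mov  r2, #0x1f -> r2=0x1f
body[4] sub  r6, r5, #9 -> r6=0xf1
body[5] sub  r0, r3, r2 -> r0=0xb6
body[6] add  r2, r5, #2 -> r2=0xfc
body[7] xor  r7, r1, r6 -> r7=0x3d
epilogue: pop r7=0x15, sp=0xe2
epilogue: pop r2=0xfe, sp=0xe3
epilogue: pop r0=0x85, sp=0xe4
r2: callee-saved, written=True
r5: caller-saved, written=True
r6: caller-saved, written=True
r7: callee-saved, written=True

SURVIVE = r2,r7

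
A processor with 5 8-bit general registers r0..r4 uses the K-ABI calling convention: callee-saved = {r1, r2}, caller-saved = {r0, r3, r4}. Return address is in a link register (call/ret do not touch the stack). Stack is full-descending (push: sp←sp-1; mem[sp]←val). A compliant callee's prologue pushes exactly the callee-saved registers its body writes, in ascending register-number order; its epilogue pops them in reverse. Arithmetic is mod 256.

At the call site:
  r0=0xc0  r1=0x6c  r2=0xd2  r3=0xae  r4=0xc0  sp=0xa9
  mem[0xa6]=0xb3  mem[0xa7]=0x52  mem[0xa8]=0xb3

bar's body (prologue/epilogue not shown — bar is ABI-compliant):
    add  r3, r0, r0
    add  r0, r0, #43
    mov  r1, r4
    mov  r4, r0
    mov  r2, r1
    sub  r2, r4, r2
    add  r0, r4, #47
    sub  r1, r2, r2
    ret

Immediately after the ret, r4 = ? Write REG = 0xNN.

prologue: push r1 -> mem[0xa8]=0x6c, sp=0xa8
prologue: push r2 -> mem[0xa7]=0xd2, sp=0xa7
body[0] add  r3, r0, r0 -> r3=0x80
body[1] add  r0, r0, #43 -> r0=0xeb
body[2] mov  r1, r4 -> r1=0xc0
body[3] mov  r4, r0 -> r4=0xeb
body[4] mov  r2, r1 -> r2=0xc0
body[5] sub  r2, r4, r2 -> r2=0x2b
body[6] add  r0, r4, #47 -> r0=0x1a
body[7] sub  r1, r2, r2 -> r1=0x00
epilogue: pop r2=0xd2, sp=0xa8
epilogue: pop r1=0x6c, sp=0xa9
r4 is caller-saved -> body value

REG = 0xeb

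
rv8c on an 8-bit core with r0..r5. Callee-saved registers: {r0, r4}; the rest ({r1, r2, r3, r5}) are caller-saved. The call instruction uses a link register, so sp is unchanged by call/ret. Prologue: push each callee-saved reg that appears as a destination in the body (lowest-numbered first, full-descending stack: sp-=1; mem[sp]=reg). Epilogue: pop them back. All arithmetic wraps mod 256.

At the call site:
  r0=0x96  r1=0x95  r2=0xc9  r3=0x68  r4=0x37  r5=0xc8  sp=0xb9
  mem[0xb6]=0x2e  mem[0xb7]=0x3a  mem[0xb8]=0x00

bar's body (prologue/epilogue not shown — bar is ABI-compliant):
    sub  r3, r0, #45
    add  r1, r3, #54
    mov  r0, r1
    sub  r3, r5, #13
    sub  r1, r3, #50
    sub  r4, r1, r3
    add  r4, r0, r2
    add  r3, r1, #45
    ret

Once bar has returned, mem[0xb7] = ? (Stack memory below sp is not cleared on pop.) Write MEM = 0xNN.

MEM = 0x37

prologue: push r0 → mem[0xb8]=0x96, sp=0xb8
prologue: push r4 → mem[0xb7]=0x37, sp=0xb7
body[0] sub  r3, r0, #45 → r3=0x69
body[1] add  r1, r3, #54 → r1=0x9f
body[2] mov  r0, r1 → r0=0x9f
body[3] sub  r3, r5, #13 → r3=0xbb
body[4] sub  r1, r3, #50 → r1=0x89
body[5] sub  r4, r1, r3 → r4=0xce
body[6] add  r4, r0, r2 → r4=0x68
body[7] add  r3, r1, #45 → r3=0xb6
epilogue: pop r4=0x37, sp=0xb8
epilogue: pop r0=0x96, sp=0xb9
prologue pushed ['r0', 'r4'] at ['0xb8', '0xb7']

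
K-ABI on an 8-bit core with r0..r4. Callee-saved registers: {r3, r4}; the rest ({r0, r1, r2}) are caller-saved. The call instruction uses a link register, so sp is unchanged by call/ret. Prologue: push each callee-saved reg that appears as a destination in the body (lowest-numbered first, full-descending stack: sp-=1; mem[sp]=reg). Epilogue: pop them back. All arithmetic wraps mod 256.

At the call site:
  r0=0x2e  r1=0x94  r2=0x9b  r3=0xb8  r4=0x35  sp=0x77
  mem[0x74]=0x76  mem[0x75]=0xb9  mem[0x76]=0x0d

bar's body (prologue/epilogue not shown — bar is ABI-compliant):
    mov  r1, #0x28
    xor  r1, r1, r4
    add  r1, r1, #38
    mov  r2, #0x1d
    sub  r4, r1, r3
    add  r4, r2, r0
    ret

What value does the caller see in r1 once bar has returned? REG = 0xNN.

prologue: push r4 → mem[0x76]=0x35, sp=0x76
body[0] mov  r1, #0x28 → r1=0x28
body[1] xor  r1, r1, r4 → r1=0x1d
body[2] add  r1, r1, #38 → r1=0x43
body[3] mov  r2, #0x1d → r2=0x1d
body[4] sub  r4, r1, r3 → r4=0x8b
body[5] add  r4, r2, r0 → r4=0x4b
epilogue: pop r4=0x35, sp=0x77
r1 is caller-saved → body value

REG = 0x43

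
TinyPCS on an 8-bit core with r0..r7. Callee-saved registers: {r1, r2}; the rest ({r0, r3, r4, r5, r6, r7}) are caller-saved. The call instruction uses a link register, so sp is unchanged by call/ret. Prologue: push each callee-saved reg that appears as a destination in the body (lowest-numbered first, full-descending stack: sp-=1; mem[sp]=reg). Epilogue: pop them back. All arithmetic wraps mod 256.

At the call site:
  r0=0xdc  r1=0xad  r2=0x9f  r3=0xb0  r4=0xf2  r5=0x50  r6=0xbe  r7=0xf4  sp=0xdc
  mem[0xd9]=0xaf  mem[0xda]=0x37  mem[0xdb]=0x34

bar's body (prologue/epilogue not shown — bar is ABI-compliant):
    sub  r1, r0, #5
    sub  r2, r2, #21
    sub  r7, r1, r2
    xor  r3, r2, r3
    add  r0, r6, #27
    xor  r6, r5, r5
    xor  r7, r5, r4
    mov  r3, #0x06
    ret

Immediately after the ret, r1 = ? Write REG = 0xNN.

prologue: push r1 -> mem[0xdb]=0xad, sp=0xdb
prologue: push r2 -> mem[0xda]=0x9f, sp=0xda
body[0] sub  r1, r0, #5 -> r1=0xd7
body[1] sub  r2, r2, #21 -> r2=0x8a
body[2] sub  r7, r1, r2 -> r7=0x4d
body[3] xor  r3, r2, r3 -> r3=0x3a
body[4] add  r0, r6, #27 -> r0=0xd9
body[5] xor  r6, r5, r5 -> r6=0x00
body[6] xor  r7, r5, r4 -> r7=0xa2
body[7] mov  r3, #0x06 -> r3=0x06
epilogue: pop r2=0x9f, sp=0xdb
epilogue: pop r1=0xad, sp=0xdc
r1 is callee-saved -> restored

REG = 0xad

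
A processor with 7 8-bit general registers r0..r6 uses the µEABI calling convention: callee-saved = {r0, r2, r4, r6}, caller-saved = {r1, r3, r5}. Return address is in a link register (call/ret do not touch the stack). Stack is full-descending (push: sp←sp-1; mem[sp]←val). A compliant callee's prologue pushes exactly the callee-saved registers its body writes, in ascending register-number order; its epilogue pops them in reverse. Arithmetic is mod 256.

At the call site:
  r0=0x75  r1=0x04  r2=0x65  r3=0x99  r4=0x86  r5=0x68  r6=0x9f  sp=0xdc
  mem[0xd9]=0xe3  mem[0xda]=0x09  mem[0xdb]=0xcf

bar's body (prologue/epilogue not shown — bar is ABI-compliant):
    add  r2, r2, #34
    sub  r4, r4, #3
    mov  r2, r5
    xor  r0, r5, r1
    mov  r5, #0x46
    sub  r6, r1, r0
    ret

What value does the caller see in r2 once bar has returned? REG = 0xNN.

prologue: push r0 → mem[0xdb]=0x75, sp=0xdb
prologue: push r2 → mem[0xda]=0x65, sp=0xda
prologue: push r4 → mem[0xd9]=0x86, sp=0xd9
prologue: push r6 → mem[0xd8]=0x9f, sp=0xd8
body[0] add  r2, r2, #34 → r2=0x87
body[1] sub  r4, r4, #3 → r4=0x83
body[2] mov  r2, r5 → r2=0x68
body[3] xor  r0, r5, r1 → r0=0x6c
body[4] mov  r5, #0x46 → r5=0x46
body[5] sub  r6, r1, r0 → r6=0x98
epilogue: pop r6=0x9f, sp=0xd9
epilogue: pop r4=0x86, sp=0xda
epilogue: pop r2=0x65, sp=0xdb
epilogue: pop r0=0x75, sp=0xdc
r2 is callee-saved → restored

REG = 0x65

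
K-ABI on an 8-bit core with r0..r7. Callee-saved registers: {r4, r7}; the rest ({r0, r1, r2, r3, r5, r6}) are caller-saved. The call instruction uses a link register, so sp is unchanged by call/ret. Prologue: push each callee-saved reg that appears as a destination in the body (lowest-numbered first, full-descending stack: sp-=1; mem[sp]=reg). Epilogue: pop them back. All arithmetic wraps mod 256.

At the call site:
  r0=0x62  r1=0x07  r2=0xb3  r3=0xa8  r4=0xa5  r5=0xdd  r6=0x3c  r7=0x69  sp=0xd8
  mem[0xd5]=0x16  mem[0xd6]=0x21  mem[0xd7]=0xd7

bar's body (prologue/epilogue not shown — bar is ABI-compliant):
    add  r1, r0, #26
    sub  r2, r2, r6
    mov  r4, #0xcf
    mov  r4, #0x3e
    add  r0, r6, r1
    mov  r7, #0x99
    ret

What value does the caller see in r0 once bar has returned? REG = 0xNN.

prologue: push r4 -> mem[0xd7]=0xa5, sp=0xd7
prologue: push r7 -> mem[0xd6]=0x69, sp=0xd6
body[0] add  r1, r0, #26 -> r1=0x7c
body[1] sub  r2, r2, r6 -> r2=0x77
body[2] mov  r4, #0xcf -> r4=0xcf
body[3] mov  r4, #0x3e -> r4=0x3e
body[4] add  r0, r6, r1 -> r0=0xb8
body[5] mov  r7, #0x99 -> r7=0x99
epilogue: pop r7=0x69, sp=0xd7
epilogue: pop r4=0xa5, sp=0xd8
r0 is caller-saved -> body value

REG = 0xb8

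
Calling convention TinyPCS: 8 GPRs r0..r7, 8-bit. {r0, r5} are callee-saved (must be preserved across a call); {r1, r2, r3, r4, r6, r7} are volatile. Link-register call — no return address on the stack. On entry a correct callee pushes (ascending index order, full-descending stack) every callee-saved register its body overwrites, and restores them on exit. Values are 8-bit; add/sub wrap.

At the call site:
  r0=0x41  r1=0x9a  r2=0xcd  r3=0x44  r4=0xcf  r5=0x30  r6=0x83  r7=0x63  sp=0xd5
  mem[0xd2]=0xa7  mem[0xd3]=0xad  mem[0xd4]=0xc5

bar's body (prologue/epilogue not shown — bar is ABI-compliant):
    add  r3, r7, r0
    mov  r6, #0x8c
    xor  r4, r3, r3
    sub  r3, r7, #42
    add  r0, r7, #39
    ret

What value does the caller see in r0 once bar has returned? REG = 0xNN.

prologue: push r0 -> mem[0xd4]=0x41, sp=0xd4
body[0] add  r3, r7, r0 -> r3=0xa4
body[1] mov  r6, #0x8c -> r6=0x8c
body[2] xor  r4, r3, r3 -> r4=0x00
body[3] sub  r3, r7, #42 -> r3=0x39
body[4] add  r0, r7, #39 -> r0=0x8a
epilogue: pop r0=0x41, sp=0xd5
r0 is callee-saved -> restored

REG = 0x41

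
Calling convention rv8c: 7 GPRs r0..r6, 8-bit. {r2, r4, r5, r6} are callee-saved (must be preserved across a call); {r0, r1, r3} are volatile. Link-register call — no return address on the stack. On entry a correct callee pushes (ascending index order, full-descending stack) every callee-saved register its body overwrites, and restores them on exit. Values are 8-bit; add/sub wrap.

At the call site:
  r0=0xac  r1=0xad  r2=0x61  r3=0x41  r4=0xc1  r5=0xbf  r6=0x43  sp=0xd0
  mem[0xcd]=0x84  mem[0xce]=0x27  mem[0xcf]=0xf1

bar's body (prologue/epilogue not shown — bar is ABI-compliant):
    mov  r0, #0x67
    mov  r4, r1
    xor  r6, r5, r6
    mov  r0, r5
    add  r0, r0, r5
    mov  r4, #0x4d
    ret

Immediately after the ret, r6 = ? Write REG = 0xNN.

REG = 0x43

prologue: push r4 -> mem[0xcf]=0xc1, sp=0xcf
prologue: push r6 -> mem[0xce]=0x43, sp=0xce
body[0] mov  r0, #0x67 -> r0=0x67
body[1] mov  r4, r1 -> r4=0xad
body[2] xor  r6, r5, r6 -> r6=0xfc
body[3] mov  r0, r5 -> r0=0xbf
body[4] add  r0, r0, r5 -> r0=0x7e
body[5] mov  r4, #0x4d -> r4=0x4d
epilogue: pop r6=0x43, sp=0xcf
epilogue: pop r4=0xc1, sp=0xd0
r6 is callee-saved -> restored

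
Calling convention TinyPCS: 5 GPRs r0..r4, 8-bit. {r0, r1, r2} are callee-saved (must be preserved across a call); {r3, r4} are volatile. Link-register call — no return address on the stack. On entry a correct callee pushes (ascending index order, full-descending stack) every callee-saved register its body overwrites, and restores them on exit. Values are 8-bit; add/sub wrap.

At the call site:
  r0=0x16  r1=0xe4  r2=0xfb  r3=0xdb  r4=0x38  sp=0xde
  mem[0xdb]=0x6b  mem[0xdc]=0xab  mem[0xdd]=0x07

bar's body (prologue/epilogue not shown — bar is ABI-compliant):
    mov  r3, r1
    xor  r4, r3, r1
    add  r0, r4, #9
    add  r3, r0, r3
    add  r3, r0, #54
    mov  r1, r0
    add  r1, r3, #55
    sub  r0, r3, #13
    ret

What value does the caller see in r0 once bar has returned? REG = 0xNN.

REG = 0x16

prologue: push r0 -> mem[0xdd]=0x16, sp=0xdd
prologue: push r1 -> mem[0xdc]=0xe4, sp=0xdc
body[0] mov  r3, r1 -> r3=0xe4
body[1] xor  r4, r3, r1 -> r4=0x00
body[2] add  r0, r4, #9 -> r0=0x09
body[3] add  r3, r0, r3 -> r3=0xed
body[4] add  r3, r0, #54 -> r3=0x3f
body[5] mov  r1, r0 -> r1=0x09
body[6] add  r1, r3, #55 -> r1=0x76
body[7] sub  r0, r3, #13 -> r0=0x32
epilogue: pop r1=0xe4, sp=0xdd
epilogue: pop r0=0x16, sp=0xde
r0 is callee-saved -> restored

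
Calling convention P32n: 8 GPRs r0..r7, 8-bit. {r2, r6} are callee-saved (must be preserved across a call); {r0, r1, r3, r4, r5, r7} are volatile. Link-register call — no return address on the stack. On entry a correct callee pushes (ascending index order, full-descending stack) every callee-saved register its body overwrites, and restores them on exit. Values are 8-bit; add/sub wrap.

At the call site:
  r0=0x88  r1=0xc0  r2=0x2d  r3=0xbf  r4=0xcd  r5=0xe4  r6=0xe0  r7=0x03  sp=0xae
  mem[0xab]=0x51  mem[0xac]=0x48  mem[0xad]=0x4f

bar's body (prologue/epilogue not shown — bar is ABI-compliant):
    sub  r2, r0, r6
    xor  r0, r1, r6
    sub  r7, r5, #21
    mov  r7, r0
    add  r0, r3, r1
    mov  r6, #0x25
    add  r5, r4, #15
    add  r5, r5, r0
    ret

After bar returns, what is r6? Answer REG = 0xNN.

prologue: push r2 → mem[0xad]=0x2d, sp=0xad
prologue: push r6 → mem[0xac]=0xe0, sp=0xac
body[0] sub  r2, r0, r6 → r2=0xa8
body[1] xor  r0, r1, r6 → r0=0x20
body[2] sub  r7, r5, #21 → r7=0xcf
body[3] mov  r7, r0 → r7=0x20
body[4] add  r0, r3, r1 → r0=0x7f
body[5] mov  r6, #0x25 → r6=0x25
body[6] add  r5, r4, #15 → r5=0xdc
body[7] add  r5, r5, r0 → r5=0x5b
epilogue: pop r6=0xe0, sp=0xad
epilogue: pop r2=0x2d, sp=0xae
r6 is callee-saved → restored

REG = 0xe0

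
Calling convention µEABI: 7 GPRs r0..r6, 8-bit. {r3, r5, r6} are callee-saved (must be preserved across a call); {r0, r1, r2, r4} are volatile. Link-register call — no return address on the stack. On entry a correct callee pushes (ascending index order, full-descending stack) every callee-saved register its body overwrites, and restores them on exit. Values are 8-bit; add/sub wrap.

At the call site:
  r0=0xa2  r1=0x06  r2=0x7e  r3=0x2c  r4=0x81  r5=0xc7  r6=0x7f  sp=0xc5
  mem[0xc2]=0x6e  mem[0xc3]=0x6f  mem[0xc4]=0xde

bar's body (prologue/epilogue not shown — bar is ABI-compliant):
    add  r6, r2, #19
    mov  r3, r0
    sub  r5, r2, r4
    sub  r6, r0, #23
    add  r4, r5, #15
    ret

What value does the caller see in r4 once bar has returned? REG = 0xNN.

prologue: push r3 → mem[0xc4]=0x2c, sp=0xc4
prologue: push r5 → mem[0xc3]=0xc7, sp=0xc3
prologue: push r6 → mem[0xc2]=0x7f, sp=0xc2
body[0] add  r6, r2, #19 → r6=0x91
body[1] mov  r3, r0 → r3=0xa2
body[2] sub  r5, r2, r4 → r5=0xfd
body[3] sub  r6, r0, #23 → r6=0x8b
body[4] add  r4, r5, #15 → r4=0x0c
epilogue: pop r6=0x7f, sp=0xc3
epilogue: pop r5=0xc7, sp=0xc4
epilogue: pop r3=0x2c, sp=0xc5
r4 is caller-saved → body value

REG = 0x0c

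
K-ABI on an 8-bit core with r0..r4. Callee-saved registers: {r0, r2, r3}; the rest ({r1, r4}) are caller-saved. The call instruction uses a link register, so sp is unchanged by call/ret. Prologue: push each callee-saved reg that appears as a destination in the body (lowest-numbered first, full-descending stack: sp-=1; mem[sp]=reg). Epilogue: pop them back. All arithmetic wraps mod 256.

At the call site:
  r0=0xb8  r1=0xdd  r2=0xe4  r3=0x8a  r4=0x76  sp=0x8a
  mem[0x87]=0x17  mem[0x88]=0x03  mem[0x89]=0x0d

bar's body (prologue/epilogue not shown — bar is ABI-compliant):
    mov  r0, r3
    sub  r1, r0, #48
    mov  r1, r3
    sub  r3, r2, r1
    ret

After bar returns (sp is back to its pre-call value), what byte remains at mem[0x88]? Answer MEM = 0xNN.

MEM = 0x8a

prologue: push r0 -> mem[0x89]=0xb8, sp=0x89
prologue: push r3 -> mem[0x88]=0x8a, sp=0x88
body[0] mov  r0, r3 -> r0=0x8a
body[1] sub  r1, r0, #48 -> r1=0x5a
body[2] mov  r1, r3 -> r1=0x8a
body[3] sub  r3, r2, r1 -> r3=0x5a
epilogue: pop r3=0x8a, sp=0x89
epilogue: pop r0=0xb8, sp=0x8a
prologue pushed ['r0', 'r3'] at ['0x89', '0x88']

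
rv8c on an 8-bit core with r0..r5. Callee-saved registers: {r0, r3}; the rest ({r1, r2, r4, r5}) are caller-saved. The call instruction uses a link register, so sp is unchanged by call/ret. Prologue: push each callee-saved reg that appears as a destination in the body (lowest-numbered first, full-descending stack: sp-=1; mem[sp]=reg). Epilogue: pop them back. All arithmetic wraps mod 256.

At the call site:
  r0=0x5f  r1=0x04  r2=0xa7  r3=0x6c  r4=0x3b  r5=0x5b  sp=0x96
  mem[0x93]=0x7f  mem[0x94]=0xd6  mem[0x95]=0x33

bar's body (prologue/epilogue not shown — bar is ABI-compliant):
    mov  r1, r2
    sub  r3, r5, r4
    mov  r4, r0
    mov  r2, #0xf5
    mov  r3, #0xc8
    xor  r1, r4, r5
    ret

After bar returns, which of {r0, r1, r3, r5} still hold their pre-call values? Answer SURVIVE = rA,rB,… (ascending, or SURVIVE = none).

SURVIVE = r0,r1,r3,r5

prologue: push r3 → mem[0x95]=0x6c, sp=0x95
body[0] mov  r1, r2 → r1=0xa7
body[1] sub  r3, r5, r4 → r3=0x20
body[2] mov  r4, r0 → r4=0x5f
body[3] mov  r2, #0xf5 → r2=0xf5
body[4] mov  r3, #0xc8 → r3=0xc8
body[5] xor  r1, r4, r5 → r1=0x04
epilogue: pop r3=0x6c, sp=0x96
r0: callee-saved, written=False
r1: caller-saved, written=True
r3: callee-saved, written=True
r5: caller-saved, written=False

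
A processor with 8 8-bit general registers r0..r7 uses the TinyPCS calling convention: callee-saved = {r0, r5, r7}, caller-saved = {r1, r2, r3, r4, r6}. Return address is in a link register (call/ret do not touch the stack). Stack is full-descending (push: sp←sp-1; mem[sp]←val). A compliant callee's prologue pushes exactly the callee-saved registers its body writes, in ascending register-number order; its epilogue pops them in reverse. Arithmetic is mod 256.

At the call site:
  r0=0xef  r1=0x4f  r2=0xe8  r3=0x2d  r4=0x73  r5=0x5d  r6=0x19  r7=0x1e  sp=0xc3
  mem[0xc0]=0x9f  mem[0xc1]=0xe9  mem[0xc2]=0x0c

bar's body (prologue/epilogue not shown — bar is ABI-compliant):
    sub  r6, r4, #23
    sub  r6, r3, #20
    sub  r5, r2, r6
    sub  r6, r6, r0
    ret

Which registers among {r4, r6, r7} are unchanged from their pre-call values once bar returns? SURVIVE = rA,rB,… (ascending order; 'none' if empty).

prologue: push r5 -> mem[0xc2]=0x5d, sp=0xc2
body[0] sub  r6, r4, #23 -> r6=0x5c
body[1] sub  r6, r3, #20 -> r6=0x19
body[2] sub  r5, r2, r6 -> r5=0xcf
body[3] sub  r6, r6, r0 -> r6=0x2a
epilogue: pop r5=0x5d, sp=0xc3
r4: caller-saved, written=False
r6: caller-saved, written=True
r7: callee-saved, written=False

SURVIVE = r4,r7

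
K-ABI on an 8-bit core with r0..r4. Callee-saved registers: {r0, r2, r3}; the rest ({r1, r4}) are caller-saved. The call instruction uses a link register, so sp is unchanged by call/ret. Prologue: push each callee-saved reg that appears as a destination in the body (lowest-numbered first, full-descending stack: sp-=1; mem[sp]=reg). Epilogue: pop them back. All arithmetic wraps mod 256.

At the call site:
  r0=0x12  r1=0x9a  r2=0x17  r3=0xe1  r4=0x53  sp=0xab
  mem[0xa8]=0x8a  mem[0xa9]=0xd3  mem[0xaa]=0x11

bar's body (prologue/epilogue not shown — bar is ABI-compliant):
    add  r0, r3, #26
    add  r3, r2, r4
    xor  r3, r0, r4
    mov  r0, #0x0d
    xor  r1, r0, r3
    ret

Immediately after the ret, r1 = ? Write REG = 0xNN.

REG = 0xa5

prologue: push r0 -> mem[0xaa]=0x12, sp=0xaa
prologue: push r3 -> mem[0xa9]=0xe1, sp=0xa9
body[0] add  r0, r3, #26 -> r0=0xfb
body[1] add  r3, r2, r4 -> r3=0x6a
body[2] xor  r3, r0, r4 -> r3=0xa8
body[3] mov  r0, #0x0d -> r0=0x0d
body[4] xor  r1, r0, r3 -> r1=0xa5
epilogue: pop r3=0xe1, sp=0xaa
epilogue: pop r0=0x12, sp=0xab
r1 is caller-saved -> body value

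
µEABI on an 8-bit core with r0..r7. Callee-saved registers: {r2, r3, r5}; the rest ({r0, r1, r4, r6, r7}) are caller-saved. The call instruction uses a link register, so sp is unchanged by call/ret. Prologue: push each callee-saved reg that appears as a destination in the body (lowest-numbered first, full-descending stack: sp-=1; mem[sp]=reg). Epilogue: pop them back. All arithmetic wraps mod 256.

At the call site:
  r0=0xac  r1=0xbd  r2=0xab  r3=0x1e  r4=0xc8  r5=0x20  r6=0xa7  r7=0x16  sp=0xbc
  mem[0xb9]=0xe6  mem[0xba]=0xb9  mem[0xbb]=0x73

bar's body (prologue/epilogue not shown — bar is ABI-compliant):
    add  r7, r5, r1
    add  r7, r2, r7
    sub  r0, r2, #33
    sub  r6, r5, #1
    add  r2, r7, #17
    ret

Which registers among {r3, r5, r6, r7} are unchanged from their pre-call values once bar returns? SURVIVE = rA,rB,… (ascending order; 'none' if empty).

prologue: push r2 -> mem[0xbb]=0xab, sp=0xbb
body[0] add  r7, r5, r1 -> r7=0xdd
body[1] add  r7, r2, r7 -> r7=0x88
body[2] sub  r0, r2, #33 -> r0=0x8a
body[3] sub  r6, r5, #1 -> r6=0x1f
body[4] add  r2, r7, #17 -> r2=0x99
epilogue: pop r2=0xab, sp=0xbc
r3: callee-saved, written=False
r5: callee-saved, written=False
r6: caller-saved, written=True
r7: caller-saved, written=True

SURVIVE = r3,r5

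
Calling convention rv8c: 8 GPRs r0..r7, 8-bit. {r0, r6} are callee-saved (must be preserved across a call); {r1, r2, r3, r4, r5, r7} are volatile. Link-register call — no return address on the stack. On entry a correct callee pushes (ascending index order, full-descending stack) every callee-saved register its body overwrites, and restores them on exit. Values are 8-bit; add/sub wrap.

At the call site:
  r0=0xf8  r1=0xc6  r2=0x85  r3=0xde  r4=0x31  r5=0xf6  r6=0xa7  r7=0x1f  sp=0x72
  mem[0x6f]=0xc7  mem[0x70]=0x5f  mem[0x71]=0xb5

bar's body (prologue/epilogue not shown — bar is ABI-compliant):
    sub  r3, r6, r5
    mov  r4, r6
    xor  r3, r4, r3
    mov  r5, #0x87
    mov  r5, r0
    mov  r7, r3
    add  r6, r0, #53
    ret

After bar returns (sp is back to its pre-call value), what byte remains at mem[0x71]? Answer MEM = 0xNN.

MEM = 0xa7

prologue: push r6 -> mem[0x71]=0xa7, sp=0x71
body[0] sub  r3, r6, r5 -> r3=0xb1
body[1] mov  r4, r6 -> r4=0xa7
body[2] xor  r3, r4, r3 -> r3=0x16
body[3] mov  r5, #0x87 -> r5=0x87
body[4] mov  r5, r0 -> r5=0xf8
body[5] mov  r7, r3 -> r7=0x16
body[6] add  r6, r0, #53 -> r6=0x2d
epilogue: pop r6=0xa7, sp=0x72
prologue pushed ['r6'] at ['0x71']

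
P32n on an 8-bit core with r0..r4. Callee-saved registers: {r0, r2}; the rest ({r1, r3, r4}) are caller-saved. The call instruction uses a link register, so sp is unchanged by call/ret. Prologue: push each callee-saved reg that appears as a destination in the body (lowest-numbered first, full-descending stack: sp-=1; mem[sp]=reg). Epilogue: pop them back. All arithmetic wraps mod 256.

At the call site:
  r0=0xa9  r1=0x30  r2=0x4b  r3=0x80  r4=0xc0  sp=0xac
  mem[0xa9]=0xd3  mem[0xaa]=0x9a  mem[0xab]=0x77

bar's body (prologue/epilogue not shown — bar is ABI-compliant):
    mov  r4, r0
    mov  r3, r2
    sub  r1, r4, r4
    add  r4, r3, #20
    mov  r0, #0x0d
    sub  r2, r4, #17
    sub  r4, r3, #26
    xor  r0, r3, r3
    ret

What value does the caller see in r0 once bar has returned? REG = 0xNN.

REG = 0xa9

prologue: push r0 -> mem[0xab]=0xa9, sp=0xab
prologue: push r2 -> mem[0xaa]=0x4b, sp=0xaa
body[0] mov  r4, r0 -> r4=0xa9
body[1] mov  r3, r2 -> r3=0x4b
body[2] sub  r1, r4, r4 -> r1=0x00
body[3] add  r4, r3, #20 -> r4=0x5f
body[4] mov  r0, #0x0d -> r0=0x0d
body[5] sub  r2, r4, #17 -> r2=0x4e
body[6] sub  r4, r3, #26 -> r4=0x31
body[7] xor  r0, r3, r3 -> r0=0x00
epilogue: pop r2=0x4b, sp=0xab
epilogue: pop r0=0xa9, sp=0xac
r0 is callee-saved -> restored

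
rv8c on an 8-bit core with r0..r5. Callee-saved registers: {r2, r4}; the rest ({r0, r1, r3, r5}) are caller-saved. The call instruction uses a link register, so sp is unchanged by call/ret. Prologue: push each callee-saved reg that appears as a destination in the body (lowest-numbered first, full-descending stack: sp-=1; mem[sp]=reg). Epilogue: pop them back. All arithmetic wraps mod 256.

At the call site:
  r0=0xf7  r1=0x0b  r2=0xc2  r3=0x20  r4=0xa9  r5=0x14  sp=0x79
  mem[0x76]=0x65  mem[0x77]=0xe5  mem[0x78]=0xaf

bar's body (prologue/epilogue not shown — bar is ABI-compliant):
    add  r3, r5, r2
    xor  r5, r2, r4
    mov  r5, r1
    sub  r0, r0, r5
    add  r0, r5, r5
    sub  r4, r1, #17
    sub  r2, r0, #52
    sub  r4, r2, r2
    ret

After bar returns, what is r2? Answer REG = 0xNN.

prologue: push r2 → mem[0x78]=0xc2, sp=0x78
prologue: push r4 → mem[0x77]=0xa9, sp=0x77
body[0] add  r3, r5, r2 → r3=0xd6
body[1] xor  r5, r2, r4 → r5=0x6b
body[2] mov  r5, r1 → r5=0x0b
body[3] sub  r0, r0, r5 → r0=0xec
body[4] add  r0, r5, r5 → r0=0x16
body[5] sub  r4, r1, #17 → r4=0xfa
body[6] sub  r2, r0, #52 → r2=0xe2
body[7] sub  r4, r2, r2 → r4=0x00
epilogue: pop r4=0xa9, sp=0x78
epilogue: pop r2=0xc2, sp=0x79
r2 is callee-saved → restored

REG = 0xc2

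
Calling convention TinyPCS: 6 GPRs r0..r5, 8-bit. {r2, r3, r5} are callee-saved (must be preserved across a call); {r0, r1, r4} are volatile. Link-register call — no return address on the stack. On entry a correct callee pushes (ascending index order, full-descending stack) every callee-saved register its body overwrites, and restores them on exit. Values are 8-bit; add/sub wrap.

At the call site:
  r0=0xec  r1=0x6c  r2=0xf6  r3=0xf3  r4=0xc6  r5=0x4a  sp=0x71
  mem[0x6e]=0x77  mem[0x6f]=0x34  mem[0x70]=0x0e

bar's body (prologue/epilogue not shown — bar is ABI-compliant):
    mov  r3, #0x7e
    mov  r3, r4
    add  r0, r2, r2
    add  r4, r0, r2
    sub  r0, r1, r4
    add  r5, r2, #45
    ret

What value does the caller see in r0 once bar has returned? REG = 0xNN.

REG = 0x8a

prologue: push r3 -> mem[0x70]=0xf3, sp=0x70
prologue: push r5 -> mem[0x6f]=0x4a, sp=0x6f
body[0] mov  r3, #0x7e -> r3=0x7e
body[1] mov  r3, r4 -> r3=0xc6
body[2] add  r0, r2, r2 -> r0=0xec
body[3] add  r4, r0, r2 -> r4=0xe2
body[4] sub  r0, r1, r4 -> r0=0x8a
body[5] add  r5, r2, #45 -> r5=0x23
epilogue: pop r5=0x4a, sp=0x70
epilogue: pop r3=0xf3, sp=0x71
r0 is caller-saved -> body value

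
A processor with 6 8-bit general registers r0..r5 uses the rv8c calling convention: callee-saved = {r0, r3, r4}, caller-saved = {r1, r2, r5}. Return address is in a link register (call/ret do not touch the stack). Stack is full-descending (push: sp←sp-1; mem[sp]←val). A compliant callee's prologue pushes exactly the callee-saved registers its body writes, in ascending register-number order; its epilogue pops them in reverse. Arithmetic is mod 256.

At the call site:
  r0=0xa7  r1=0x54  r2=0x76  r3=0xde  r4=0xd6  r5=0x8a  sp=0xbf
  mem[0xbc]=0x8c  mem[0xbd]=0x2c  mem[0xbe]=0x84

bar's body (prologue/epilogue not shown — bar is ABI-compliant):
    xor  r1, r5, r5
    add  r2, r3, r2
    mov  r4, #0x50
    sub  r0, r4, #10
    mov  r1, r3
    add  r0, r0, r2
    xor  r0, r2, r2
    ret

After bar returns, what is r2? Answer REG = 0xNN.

REG = 0x54

prologue: push r0 -> mem[0xbe]=0xa7, sp=0xbe
prologue: push r4 -> mem[0xbd]=0xd6, sp=0xbd
body[0] xor  r1, r5, r5 -> r1=0x00
body[1] add  r2, r3, r2 -> r2=0x54
body[2] mov  r4, #0x50 -> r4=0x50
body[3] sub  r0, r4, #10 -> r0=0x46
body[4] mov  r1, r3 -> r1=0xde
body[5] add  r0, r0, r2 -> r0=0x9a
body[6] xor  r0, r2, r2 -> r0=0x00
epilogue: pop r4=0xd6, sp=0xbe
epilogue: pop r0=0xa7, sp=0xbf
r2 is caller-saved -> body value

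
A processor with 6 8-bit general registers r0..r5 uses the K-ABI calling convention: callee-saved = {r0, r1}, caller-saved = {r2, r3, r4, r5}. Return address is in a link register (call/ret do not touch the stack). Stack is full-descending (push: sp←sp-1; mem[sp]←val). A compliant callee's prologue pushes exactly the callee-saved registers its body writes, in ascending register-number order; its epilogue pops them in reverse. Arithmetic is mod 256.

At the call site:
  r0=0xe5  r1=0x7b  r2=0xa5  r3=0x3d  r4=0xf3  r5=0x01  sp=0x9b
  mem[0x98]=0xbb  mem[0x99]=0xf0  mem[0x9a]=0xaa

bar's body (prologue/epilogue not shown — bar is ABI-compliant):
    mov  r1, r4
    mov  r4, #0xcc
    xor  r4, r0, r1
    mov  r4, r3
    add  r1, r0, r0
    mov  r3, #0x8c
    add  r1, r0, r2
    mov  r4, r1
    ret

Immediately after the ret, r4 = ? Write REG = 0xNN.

prologue: push r1 -> mem[0x9a]=0x7b, sp=0x9a
body[0] mov  r1, r4 -> r1=0xf3
body[1] mov  r4, #0xcc -> r4=0xcc
body[2] xor  r4, r0, r1 -> r4=0x16
body[3] mov  r4, r3 -> r4=0x3d
body[4] add  r1, r0, r0 -> r1=0xca
body[5] mov  r3, #0x8c -> r3=0x8c
body[6] add  r1, r0, r2 -> r1=0x8a
body[7] mov  r4, r1 -> r4=0x8a
epilogue: pop r1=0x7b, sp=0x9b
r4 is caller-saved -> body value

REG = 0x8a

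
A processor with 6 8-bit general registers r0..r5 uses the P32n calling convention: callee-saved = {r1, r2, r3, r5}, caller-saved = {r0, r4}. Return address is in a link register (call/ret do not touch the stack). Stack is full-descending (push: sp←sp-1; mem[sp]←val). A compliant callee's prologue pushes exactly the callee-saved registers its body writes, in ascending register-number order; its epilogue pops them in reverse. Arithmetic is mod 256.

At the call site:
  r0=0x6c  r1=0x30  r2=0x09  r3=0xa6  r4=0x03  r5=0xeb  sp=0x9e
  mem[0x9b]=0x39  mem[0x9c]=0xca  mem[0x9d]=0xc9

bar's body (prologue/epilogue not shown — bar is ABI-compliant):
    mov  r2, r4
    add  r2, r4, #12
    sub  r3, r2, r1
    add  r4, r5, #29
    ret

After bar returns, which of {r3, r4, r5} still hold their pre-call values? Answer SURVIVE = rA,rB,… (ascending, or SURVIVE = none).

SURVIVE = r3,r5

prologue: push r2 → mem[0x9d]=0x09, sp=0x9d
prologue: push r3 → mem[0x9c]=0xa6, sp=0x9c
body[0] mov  r2, r4 → r2=0x03
body[1] add  r2, r4, #12 → r2=0x0f
body[2] sub  r3, r2, r1 → r3=0xdf
body[3] add  r4, r5, #29 → r4=0x08
epilogue: pop r3=0xa6, sp=0x9d
epilogue: pop r2=0x09, sp=0x9e
r3: callee-saved, written=True
r4: caller-saved, written=True
r5: callee-saved, written=False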